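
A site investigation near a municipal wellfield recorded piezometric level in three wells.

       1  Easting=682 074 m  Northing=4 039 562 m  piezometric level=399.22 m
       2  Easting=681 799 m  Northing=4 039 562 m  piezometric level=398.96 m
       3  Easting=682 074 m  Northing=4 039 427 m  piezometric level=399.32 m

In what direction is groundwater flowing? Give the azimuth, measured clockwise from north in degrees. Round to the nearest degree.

308°

∂h/∂x = (398.96 − 399.22) / (681799 − 682074) = +0.0009455
∂h/∂y = (399.32 − 399.22) / (4039427 − 4039562) = -0.0007407
Flow direction (−∇h) has components (-0.0009455 E, +0.0007407 N).
Azimuth = atan2(E, N) = atan2(-0.0009455, +0.0007407) = 308.1° ≈ 308°.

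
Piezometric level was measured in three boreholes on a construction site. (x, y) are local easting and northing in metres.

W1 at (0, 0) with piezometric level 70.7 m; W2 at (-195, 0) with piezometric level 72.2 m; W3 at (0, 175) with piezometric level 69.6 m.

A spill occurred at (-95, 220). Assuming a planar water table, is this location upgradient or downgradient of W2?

∂h/∂x = (72.2 − 70.7) / (-195 − 0) = -0.007692
∂h/∂y = (69.6 − 70.7) / (175 − 0) = -0.006286
Head at (-95, 220) = 70.7 + (-0.007692)·(-95) + (-0.006286)·(220) = 70.05 m.
That is lower than the 72.2 m at W2, so the point is downgradient.

downgradient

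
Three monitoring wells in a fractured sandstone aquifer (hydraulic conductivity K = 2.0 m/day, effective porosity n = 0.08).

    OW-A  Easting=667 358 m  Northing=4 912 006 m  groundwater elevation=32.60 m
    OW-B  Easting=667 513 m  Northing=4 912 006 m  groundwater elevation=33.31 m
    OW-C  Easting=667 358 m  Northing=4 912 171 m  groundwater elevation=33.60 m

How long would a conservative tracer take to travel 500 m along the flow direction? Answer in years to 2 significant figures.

7.2 years

∂h/∂x = (33.31 − 32.60) / (667513 − 667358) = +0.004581
∂h/∂y = (33.60 − 32.60) / (4912171 − 4912006) = +0.006061
|∇h| = √(0.004581² + 0.006061²) = 0.007597
Seepage velocity v = K·i/n = 2.0 × 0.007597 / 0.08 = 0.1899 m/day.
t = 500 / 0.1899 = 2633 days = 7.21 years.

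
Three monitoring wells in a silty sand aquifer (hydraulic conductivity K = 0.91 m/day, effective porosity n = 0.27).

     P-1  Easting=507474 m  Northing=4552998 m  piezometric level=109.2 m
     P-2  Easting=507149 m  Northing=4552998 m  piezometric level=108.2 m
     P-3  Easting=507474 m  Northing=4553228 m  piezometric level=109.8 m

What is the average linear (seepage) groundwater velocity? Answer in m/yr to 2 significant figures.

5.0 m/yr

∂h/∂x = (108.2 − 109.2) / (507149 − 507474) = +0.003077
∂h/∂y = (109.8 − 109.2) / (4553228 − 4552998) = +0.002609
|∇h| = √(0.003077² + 0.002609²) = 0.004034
Seepage velocity v = K·i/n = 0.91 × 0.004034 / 0.27 = 0.0136 m/day = 4.967 m/yr.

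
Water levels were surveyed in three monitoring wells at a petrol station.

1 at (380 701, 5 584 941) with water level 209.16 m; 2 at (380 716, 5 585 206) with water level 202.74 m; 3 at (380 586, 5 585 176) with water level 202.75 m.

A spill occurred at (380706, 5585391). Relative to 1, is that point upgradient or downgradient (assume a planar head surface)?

Taking 1 as reference: 2−1 = (15, 265, -6.42); 3−1 = (-115, 235, -6.41).
Determinant of the coordinate differences = 15·235 − (-115)·265 = 34000.
∂h/∂x = [(-6.42)·235 − (-6.41)·265] / 34000 = +0.005587
∂h/∂y = [15·(-6.41) − (-115)·(-6.42)] / 34000 = -0.02454
Head at (380706, 5585391) = 209.16 + (+0.005587)·(5) + (-0.02454)·(450) = 198.14 m.
That is lower than the 209.16 m at 1, so the point is downgradient.

downgradient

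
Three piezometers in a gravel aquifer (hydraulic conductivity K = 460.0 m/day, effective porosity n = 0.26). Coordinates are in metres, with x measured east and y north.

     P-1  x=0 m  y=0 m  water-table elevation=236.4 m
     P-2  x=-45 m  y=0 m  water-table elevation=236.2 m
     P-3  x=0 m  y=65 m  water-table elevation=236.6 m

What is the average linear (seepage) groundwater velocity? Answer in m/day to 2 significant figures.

9.6 m/day

∂h/∂x = (236.2 − 236.4) / (-45 − 0) = +0.004444
∂h/∂y = (236.6 − 236.4) / (65 − 0) = +0.003077
|∇h| = √(0.004444² + 0.003077²) = 0.005405
Seepage velocity v = K·i/n = 460.0 × 0.005405 / 0.26 = 9.563 m/day.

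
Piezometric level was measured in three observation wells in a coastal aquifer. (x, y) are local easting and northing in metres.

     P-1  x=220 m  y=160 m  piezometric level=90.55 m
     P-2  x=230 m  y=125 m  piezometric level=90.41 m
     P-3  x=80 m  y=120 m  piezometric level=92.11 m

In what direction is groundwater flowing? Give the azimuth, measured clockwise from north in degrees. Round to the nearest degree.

094°

With h = a·x + b·y + c and P-1 as origin, the differences give:
  10·a + (-35)·b = -0.14
  (-140)·a + (-40)·b = +1.56
Eliminate b (×(-40) and ×(-35), subtract): -5300·a = 60.200 → a = ∂h/∂x = -0.01136
Back-substitute: b = ∂h/∂y = +0.0007547.
Flow direction (−∇h) has components (+0.01136 E, -0.0007547 N).
Azimuth = atan2(E, N) = atan2(+0.01136, -0.0007547) = 93.8° ≈ 094°.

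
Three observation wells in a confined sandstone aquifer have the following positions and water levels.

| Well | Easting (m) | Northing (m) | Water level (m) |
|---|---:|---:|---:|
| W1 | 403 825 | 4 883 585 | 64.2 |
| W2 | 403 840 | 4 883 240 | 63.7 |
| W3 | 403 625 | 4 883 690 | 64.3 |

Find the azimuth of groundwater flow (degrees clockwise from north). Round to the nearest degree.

190°

With h = a·x + b·y + c and W1 as origin, the differences give:
  15·a + (-345)·b = -0.5
  (-200)·a + 105·b = +0.1
Eliminate b (×105 and ×(-345), subtract): -67425·a = -18.00 → a = ∂h/∂x = +0.0002670
Back-substitute: b = ∂h/∂y = +0.001461.
Flow direction (−∇h) has components (-0.0002670 E, -0.001461 N).
Azimuth = atan2(E, N) = atan2(-0.0002670, -0.001461) = 190.4° ≈ 190°.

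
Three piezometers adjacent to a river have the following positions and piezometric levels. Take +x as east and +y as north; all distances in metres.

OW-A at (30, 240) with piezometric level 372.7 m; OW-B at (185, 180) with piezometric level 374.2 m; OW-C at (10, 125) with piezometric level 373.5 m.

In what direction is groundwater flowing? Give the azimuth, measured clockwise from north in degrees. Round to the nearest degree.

Taking OW-A as reference: OW-B−OW-A = (155, -60, +1.5); OW-C−OW-A = (-20, -115, +0.8).
Solve a·Δx + b·Δy = Δh: det = 155·(-115) − (-20)·(-60) = -19025.
∂h/∂x = [(+1.5)·(-115) − (+0.8)·(-60)] / -19025 = +0.006544
∂h/∂y = [155·(+0.8) − (-20)·(+1.5)] / -19025 = -0.008095
Flow direction (−∇h) has components (-0.006544 E, +0.008095 N).
Azimuth = atan2(E, N) = atan2(-0.006544, +0.008095) = 321.0° ≈ 321°.

321°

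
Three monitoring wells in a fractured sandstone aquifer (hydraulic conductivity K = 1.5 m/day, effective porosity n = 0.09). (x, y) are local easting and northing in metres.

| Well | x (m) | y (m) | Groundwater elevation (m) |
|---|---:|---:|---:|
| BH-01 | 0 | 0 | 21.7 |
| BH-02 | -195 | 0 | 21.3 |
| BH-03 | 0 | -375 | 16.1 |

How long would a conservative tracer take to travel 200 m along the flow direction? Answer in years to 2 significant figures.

∂h/∂x = (21.3 − 21.7) / (-195 − 0) = +0.002051
∂h/∂y = (16.1 − 21.7) / (-375 − 0) = +0.01493
|∇h| = √(0.002051² + 0.01493²) = 0.01507
Seepage velocity v = K·i/n = 1.5 × 0.01507 / 0.09 = 0.2512 m/day.
t = 200 / 0.2512 = 796.2 days = 2.18 years.

2.2 years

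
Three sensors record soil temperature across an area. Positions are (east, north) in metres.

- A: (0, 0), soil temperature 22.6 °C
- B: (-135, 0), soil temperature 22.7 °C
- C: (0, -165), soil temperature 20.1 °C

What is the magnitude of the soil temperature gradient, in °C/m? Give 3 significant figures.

∂T/∂x = (22.7 − 22.6) / (-135 − 0) = -0.0007407
∂T/∂y = (20.1 − 22.6) / (-165 − 0) = +0.01515
|∇f| = √(-0.0007407² + 0.01515²) = 0.01517 °C/m

0.0152 °C/m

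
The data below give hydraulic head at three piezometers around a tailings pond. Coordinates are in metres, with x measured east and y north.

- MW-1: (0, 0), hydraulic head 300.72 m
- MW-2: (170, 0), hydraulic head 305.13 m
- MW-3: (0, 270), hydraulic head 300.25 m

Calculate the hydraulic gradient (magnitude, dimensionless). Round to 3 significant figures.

0.0260

∂h/∂x = (305.13 − 300.72) / (170 − 0) = +0.02594
∂h/∂y = (300.25 − 300.72) / (270 − 0) = -0.001741
|∇h| = √(0.02594² + -0.001741²) = 0.026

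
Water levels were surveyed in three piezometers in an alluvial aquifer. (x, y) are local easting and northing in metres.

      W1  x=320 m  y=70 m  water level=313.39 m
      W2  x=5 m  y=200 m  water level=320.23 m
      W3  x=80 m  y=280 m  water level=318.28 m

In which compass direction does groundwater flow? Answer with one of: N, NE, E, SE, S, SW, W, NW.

E

Taking W1 as reference: W2−W1 = (-315, 130, +6.84); W3−W1 = (-240, 210, +4.89).
Solve a·Δx + b·Δy = Δh: det = (-315)·210 − (-240)·130 = -34950.
∂h/∂x = [(+6.84)·210 − (+4.89)·130] / -34950 = -0.02291
∂h/∂y = [(-315)·(+4.89) − (-240)·(+6.84)] / -34950 = -0.002897
Flow = −∇h = (+0.02291 east, +0.002897 north), which points east.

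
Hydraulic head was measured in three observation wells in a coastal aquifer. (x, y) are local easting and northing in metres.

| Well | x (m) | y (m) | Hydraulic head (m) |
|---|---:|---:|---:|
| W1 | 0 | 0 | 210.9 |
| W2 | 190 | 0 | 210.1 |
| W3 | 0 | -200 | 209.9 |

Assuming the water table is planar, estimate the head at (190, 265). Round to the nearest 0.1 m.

∂h/∂x = (210.1 − 210.9) / (190 − 0) = -0.004211
∂h/∂y = (209.9 − 210.9) / (-200 − 0) = +0.005000
h(190, 265) = 210.9 + (-0.004211)·(190) + (+0.005000)·(265) = 210.9 -0.800 +1.325 = 211.425 m.

211.4 m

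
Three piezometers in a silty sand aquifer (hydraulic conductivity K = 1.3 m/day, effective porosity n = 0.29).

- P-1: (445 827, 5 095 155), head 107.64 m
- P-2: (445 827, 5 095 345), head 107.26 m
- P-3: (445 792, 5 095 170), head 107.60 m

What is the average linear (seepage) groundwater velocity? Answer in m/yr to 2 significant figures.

With h = a·x + b·y + c and P-1 as origin, the differences give:
  0·a + 190·b = -0.38
  (-35)·a + 15·b = -0.04
Eliminate b (×15 and ×190, subtract): 6650·a = 1.900 → a = ∂h/∂x = +0.0002857
Back-substitute: b = ∂h/∂y = -0.002000.
|∇h| = √(0.0002857² + -0.002000²) = 0.00202
Seepage velocity v = K·i/n = 1.3 × 0.00202 / 0.29 = 0.009055 m/day = 3.307 m/yr.

3.3 m/yr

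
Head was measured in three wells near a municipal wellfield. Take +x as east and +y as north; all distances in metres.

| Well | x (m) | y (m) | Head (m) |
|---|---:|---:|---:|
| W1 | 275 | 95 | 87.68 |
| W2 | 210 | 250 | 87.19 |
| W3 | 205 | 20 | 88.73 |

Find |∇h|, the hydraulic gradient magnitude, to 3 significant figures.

0.0103

With h = a·x + b·y + c and W1 as origin, the differences give:
  (-65)·a + 155·b = -0.49
  (-70)·a + (-75)·b = +1.05
Eliminate b (×(-75) and ×155, subtract): 15725·a = -126.000 → a = ∂h/∂x = -0.008013
Back-substitute: b = ∂h/∂y = -0.006521.
|∇h| = √(-0.008013² + -0.006521²) = 0.01033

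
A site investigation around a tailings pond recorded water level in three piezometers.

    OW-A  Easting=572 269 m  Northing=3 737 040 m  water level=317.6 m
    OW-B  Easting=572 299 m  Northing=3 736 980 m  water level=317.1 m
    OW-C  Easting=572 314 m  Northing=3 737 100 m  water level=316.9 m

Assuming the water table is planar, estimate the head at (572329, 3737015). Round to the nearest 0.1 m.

Differences from OW-A: to OW-B (Δx, Δy, Δh) = (30, -60, -0.5); to OW-C = (45, 60, -0.7).
Solve a·Δx + b·Δy = Δh: det = 30·60 − 45·(-60) = 4500.
∂h/∂x = [(-0.5)·60 − (-0.7)·(-60)] / 4500 = -0.01600
∂h/∂y = [30·(-0.7) − 45·(-0.5)] / 4500 = +0.0003333
h(572329, 3737015) = 317.6 + (-0.01600)·(60) + (+0.0003333)·(-25) = 317.6 -0.960 -0.008 = 316.632 m.

316.6 m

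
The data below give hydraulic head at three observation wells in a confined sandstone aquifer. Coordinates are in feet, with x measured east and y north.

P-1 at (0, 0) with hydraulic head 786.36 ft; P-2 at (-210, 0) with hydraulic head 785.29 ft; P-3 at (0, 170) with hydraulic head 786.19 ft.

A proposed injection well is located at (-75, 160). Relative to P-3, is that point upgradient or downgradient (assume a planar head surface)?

downgradient

∂h/∂x = (785.29 − 786.36) / (-210 − 0) = +0.005095
∂h/∂y = (786.19 − 786.36) / (170 − 0) = -0.0010000
Head at (-75, 160) = 786.36 + (+0.005095)·(-75) + (-0.0010000)·(160) = 785.82 ft.
That is lower than the 786.19 ft at P-3, so the point is downgradient.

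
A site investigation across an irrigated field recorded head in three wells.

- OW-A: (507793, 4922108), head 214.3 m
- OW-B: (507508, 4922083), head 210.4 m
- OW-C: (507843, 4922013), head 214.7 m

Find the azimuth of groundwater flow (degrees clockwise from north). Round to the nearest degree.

Differences from OW-A: to OW-B (Δx, Δy, Δh) = (-285, -25, -3.9); to OW-C = (50, -95, +0.4).
Determinant of the coordinate differences = (-285)·(-95) − 50·(-25) = 28325.
∂h/∂x = [(-3.9)·(-95) − (+0.4)·(-25)] / 28325 = +0.01343
∂h/∂y = [(-285)·(+0.4) − 50·(-3.9)] / 28325 = +0.002860
Flow direction (−∇h) has components (-0.01343 E, -0.002860 N).
Azimuth = atan2(E, N) = atan2(-0.01343, -0.002860) = 258.0° ≈ 258°.

258°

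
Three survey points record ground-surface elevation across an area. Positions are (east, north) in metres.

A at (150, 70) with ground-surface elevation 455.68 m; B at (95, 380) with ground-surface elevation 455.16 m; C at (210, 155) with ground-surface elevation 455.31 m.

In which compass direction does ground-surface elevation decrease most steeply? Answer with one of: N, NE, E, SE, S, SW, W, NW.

With z = a·x + b·y + c and A as origin, the differences give:
  (-55)·a + 310·b = -0.52
  60·a + 85·b = -0.37
Eliminate b (×85 and ×310, subtract): -23275·a = 70.500 → a = ∂z/∂x = -0.003029
Back-substitute: b = ∂z/∂y = -0.002215.
Steepest decrease is along −∇f = (+0.003029 E, +0.002215 N) → northeast.

NE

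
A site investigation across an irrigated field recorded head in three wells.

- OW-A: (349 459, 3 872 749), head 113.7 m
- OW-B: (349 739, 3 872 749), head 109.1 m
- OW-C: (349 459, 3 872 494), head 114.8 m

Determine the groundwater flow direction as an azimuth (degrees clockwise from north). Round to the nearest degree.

∂h/∂x = (109.1 − 113.7) / (349739 − 349459) = -0.01643
∂h/∂y = (114.8 − 113.7) / (3872494 − 3872749) = -0.004314
Flow direction (−∇h) has components (+0.01643 E, +0.004314 N).
Azimuth = atan2(E, N) = atan2(+0.01643, +0.004314) = 75.3° ≈ 075°.

075°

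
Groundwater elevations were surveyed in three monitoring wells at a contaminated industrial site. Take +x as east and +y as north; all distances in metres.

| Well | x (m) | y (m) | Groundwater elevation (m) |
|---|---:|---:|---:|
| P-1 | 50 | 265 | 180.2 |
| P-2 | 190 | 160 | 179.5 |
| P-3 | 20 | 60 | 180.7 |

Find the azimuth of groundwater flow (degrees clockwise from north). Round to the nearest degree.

With h = a·x + b·y + c and P-1 as origin, the differences give:
  140·a + (-105)·b = -0.7
  (-30)·a + (-205)·b = +0.5
Eliminate b (×(-205) and ×(-105), subtract): -31850·a = 196.00 → a = ∂h/∂x = -0.006154
Back-substitute: b = ∂h/∂y = -0.001538.
Flow direction (−∇h) has components (+0.006154 E, +0.001538 N).
Azimuth = atan2(E, N) = atan2(+0.006154, +0.001538) = 76.0° ≈ 076°.

076°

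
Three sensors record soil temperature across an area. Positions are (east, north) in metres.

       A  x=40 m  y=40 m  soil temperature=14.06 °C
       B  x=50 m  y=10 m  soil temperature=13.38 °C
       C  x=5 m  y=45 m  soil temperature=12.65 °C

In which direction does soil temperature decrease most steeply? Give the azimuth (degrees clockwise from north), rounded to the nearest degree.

230°

With T = a·x + b·y + c and A as origin, the differences give:
  10·a + (-30)·b = -0.68
  (-35)·a + 5·b = -1.41
Eliminate b (×5 and ×(-30), subtract): -1000·a = -45.700 → a = ∂T/∂x = +0.04570
Back-substitute: b = ∂T/∂y = +0.03790.
Steepest decrease is along −∇f: components (-0.04570 E, -0.03790 N).
Azimuth = atan2(-0.04570, -0.03790) = 230.3° ≈ 230°.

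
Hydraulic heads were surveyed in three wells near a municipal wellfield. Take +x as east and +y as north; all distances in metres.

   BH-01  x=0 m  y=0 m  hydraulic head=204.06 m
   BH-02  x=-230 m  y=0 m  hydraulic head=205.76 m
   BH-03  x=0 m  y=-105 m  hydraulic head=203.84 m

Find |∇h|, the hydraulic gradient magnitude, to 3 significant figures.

∂h/∂x = (205.76 − 204.06) / (-230 − 0) = -0.007391
∂h/∂y = (203.84 − 204.06) / (-105 − 0) = +0.002095
|∇h| = √(-0.007391² + 0.002095²) = 0.007682

0.00768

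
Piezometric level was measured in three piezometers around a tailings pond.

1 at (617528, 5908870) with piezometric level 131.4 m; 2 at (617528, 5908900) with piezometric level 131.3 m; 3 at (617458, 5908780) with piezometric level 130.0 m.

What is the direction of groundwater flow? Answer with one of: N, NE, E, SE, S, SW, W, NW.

W

With h = a·x + b·y + c and 1 as origin, the differences give:
  0·a + 30·b = -0.1
  (-70)·a + (-90)·b = -1.4
Eliminate b (×(-90) and ×30, subtract): 2100·a = 51.00 → a = ∂h/∂x = +0.02429
Back-substitute: b = ∂h/∂y = -0.003333.
Flow = −∇h = (-0.02429 east, +0.003333 north), which points west.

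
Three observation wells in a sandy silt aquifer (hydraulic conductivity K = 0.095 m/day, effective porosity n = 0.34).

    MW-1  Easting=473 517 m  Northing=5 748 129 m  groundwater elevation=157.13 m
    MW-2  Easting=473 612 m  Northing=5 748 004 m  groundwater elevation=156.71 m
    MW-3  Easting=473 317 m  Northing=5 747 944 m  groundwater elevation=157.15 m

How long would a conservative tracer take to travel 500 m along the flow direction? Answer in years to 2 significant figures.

1800 years

Taking MW-1 as reference: MW-2−MW-1 = (95, -125, -0.42); MW-3−MW-1 = (-200, -185, +0.02).
Solve a·Δx + b·Δy = Δh: det = 95·(-185) − (-200)·(-125) = -42575.
∂h/∂x = [(-0.42)·(-185) − (+0.02)·(-125)] / -42575 = -0.001884
∂h/∂y = [95·(+0.02) − (-200)·(-0.42)] / -42575 = +0.001928
|∇h| = √(-0.001884² + 0.001928²) = 0.002696
Seepage velocity v = K·i/n = 0.095 × 0.002696 / 0.34 = 0.0007533 m/day.
t = 500 / 0.0007533 = 6.637e+05 days = 1.82e+03 years.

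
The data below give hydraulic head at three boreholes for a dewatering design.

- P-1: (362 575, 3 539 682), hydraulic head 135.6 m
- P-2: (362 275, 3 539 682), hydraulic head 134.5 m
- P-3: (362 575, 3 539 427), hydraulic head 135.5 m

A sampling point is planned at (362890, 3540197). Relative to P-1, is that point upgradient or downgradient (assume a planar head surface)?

∂h/∂x = (134.5 − 135.6) / (362275 − 362575) = +0.003667
∂h/∂y = (135.5 − 135.6) / (3539427 − 3539682) = +0.0003922
Head at (362890, 3540197) = 135.6 + (+0.003667)·(315) + (+0.0003922)·(515) = 136.96 m.
That is higher than the 135.6 m at P-1, so the point is upgradient.

upgradient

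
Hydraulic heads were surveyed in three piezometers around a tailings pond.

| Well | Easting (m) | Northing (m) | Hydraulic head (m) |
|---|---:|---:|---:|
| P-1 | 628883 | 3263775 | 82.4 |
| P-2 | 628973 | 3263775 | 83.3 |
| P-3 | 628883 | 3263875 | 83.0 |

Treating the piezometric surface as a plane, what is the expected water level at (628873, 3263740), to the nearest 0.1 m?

82.1 m

∂h/∂x = (83.3 − 82.4) / (628973 − 628883) = +0.010000
∂h/∂y = (83.0 − 82.4) / (3263875 − 3263775) = +0.006000
h(628873, 3263740) = 82.4 + (+0.010000)·(-10) + (+0.006000)·(-35) = 82.4 -0.100 -0.210 = 82.090 m.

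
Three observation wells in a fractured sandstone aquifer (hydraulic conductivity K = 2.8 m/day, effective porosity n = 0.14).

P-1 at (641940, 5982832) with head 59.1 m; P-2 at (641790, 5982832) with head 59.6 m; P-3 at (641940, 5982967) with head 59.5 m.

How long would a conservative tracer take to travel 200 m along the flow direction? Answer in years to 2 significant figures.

∂h/∂x = (59.6 − 59.1) / (641790 − 641940) = -0.003333
∂h/∂y = (59.5 − 59.1) / (5982967 − 5982832) = +0.002963
|∇h| = √(-0.003333² + 0.002963²) = 0.00446
Seepage velocity v = K·i/n = 2.8 × 0.00446 / 0.14 = 0.0892 m/day.
t = 200 / 0.0892 = 2242 days = 6.14 years.

6.1 years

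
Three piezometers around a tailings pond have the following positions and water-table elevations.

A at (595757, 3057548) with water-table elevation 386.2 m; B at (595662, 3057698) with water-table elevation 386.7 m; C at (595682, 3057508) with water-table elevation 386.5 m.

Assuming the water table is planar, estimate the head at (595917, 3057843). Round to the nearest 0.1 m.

385.7 m

With h = a·x + b·y + c and A as origin, the differences give:
  (-95)·a + 150·b = +0.5
  (-75)·a + (-40)·b = +0.3
Eliminate b (×(-40) and ×150, subtract): 15050·a = -65.00 → a = ∂h/∂x = -0.004319
Back-substitute: b = ∂h/∂y = +0.0005980.
h(595917, 3057843) = 386.2 + (-0.004319)·(160) + (+0.0005980)·(295) = 386.2 -0.691 +0.176 = 385.685 m.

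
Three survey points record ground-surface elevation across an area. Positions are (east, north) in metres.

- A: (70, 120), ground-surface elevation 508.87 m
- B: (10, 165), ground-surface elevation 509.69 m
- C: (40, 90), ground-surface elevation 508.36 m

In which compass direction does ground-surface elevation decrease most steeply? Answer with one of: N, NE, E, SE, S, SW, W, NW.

Differences from A: to B (Δx, Δy, Δh) = (-60, 45, +0.82); to C = (-30, -30, -0.51).
Solve a·Δx + b·Δy = Δz: det = (-60)·(-30) − (-30)·45 = 3150.
∂z/∂x = [(+0.82)·(-30) − (-0.51)·45] / 3150 = -0.0005238
∂z/∂y = [(-60)·(-0.51) − (-30)·(+0.82)] / 3150 = +0.01752
Steepest decrease is along −∇f = (+0.0005238 E, -0.01752 N) → south.

S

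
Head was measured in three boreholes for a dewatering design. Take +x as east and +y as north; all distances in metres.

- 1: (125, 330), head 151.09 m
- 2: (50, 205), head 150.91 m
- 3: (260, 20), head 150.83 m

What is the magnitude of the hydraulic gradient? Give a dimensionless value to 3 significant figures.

0.00124

Three-point gradient (reference 1): Δ to 2 = (-75, -125, -0.18), Δ to 3 = (135, -310, -0.26).
∂h/∂x = +0.0005807, ∂h/∂y = +0.001092 (det = 40125).
|∇h| = √(0.0005807² + 0.001092²) = 0.001237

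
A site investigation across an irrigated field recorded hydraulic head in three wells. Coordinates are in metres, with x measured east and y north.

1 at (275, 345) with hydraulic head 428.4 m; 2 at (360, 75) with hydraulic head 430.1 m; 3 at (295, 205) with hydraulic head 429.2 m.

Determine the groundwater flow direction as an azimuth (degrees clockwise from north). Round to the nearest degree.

Differences from 1: to 2 (Δx, Δy, Δh) = (85, -270, +1.7); to 3 = (20, -140, +0.8).
Solve a·Δx + b·Δy = Δh: det = 85·(-140) − 20·(-270) = -6500.
∂h/∂x = [(+1.7)·(-140) − (+0.8)·(-270)] / -6500 = +0.003385
∂h/∂y = [85·(+0.8) − 20·(+1.7)] / -6500 = -0.005231
Flow direction (−∇h) has components (-0.003385 E, +0.005231 N).
Azimuth = atan2(E, N) = atan2(-0.003385, +0.005231) = 327.1° ≈ 327°.

327°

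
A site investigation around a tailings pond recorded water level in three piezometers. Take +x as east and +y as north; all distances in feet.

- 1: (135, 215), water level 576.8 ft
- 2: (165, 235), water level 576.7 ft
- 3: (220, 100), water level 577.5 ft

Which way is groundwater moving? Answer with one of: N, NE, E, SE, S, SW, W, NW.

N

Three-point gradient (reference 1): Δ to 2 = (30, 20, -0.1), Δ to 3 = (85, -115, +0.7).
∂h/∂x = +0.0004854, ∂h/∂y = -0.005728 (det = -5150).
Flow = −∇h = (-0.0004854 east, +0.005728 north), which points north.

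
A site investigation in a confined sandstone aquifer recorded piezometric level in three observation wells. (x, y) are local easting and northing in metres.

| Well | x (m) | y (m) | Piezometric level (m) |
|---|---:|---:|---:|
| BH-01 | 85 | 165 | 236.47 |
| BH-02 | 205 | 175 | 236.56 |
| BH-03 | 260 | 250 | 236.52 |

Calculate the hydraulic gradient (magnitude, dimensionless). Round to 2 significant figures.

Taking BH-01 as reference: BH-02−BH-01 = (120, 10, +0.09); BH-03−BH-01 = (175, 85, +0.05).
Determinant of the coordinate differences = 120·85 − 175·10 = 8450.
∂h/∂x = [(+0.09)·85 − (+0.05)·10] / 8450 = +0.0008462
∂h/∂y = [120·(+0.05) − 175·(+0.09)] / 8450 = -0.001154
|∇h| = √(0.0008462² + -0.001154²) = 0.001431

0.0014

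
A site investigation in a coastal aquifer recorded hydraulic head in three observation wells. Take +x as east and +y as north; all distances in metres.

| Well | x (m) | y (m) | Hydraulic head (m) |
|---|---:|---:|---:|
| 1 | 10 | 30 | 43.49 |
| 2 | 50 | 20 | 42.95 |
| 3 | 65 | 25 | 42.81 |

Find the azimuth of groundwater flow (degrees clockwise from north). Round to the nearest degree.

121°

With h = a·x + b·y + c and 1 as origin, the differences give:
  40·a + (-10)·b = -0.54
  55·a + (-5)·b = -0.68
Eliminate b (×(-5) and ×(-10), subtract): 350·a = -4.100 → a = ∂h/∂x = -0.01171
Back-substitute: b = ∂h/∂y = +0.007143.
Flow direction (−∇h) has components (+0.01171 E, -0.007143 N).
Azimuth = atan2(E, N) = atan2(+0.01171, -0.007143) = 121.4° ≈ 121°.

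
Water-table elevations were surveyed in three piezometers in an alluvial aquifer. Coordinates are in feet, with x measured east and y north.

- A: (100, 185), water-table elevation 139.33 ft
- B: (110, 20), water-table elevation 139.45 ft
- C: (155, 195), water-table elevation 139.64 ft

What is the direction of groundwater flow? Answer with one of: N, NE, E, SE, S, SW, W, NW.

With h = a·x + b·y + c and A as origin, the differences give:
  10·a + (-165)·b = +0.12
  55·a + 10·b = +0.31
Eliminate b (×10 and ×(-165), subtract): 9175·a = 52.350 → a = ∂h/∂x = +0.005706
Back-substitute: b = ∂h/∂y = -0.0003815.
Flow = −∇h = (-0.005706 east, +0.0003815 north), which points west.

W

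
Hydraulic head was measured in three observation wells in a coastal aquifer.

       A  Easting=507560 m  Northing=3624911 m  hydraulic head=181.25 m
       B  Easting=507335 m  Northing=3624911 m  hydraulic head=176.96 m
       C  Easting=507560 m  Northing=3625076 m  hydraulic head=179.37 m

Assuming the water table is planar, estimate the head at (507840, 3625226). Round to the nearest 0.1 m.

∂h/∂x = (176.96 − 181.25) / (507335 − 507560) = +0.01907
∂h/∂y = (179.37 − 181.25) / (3625076 − 3624911) = -0.01139
h(507840, 3625226) = 181.25 + (+0.01907)·(280) + (-0.01139)·(315) = 181.25 +5.339 -3.589 = 183.000 m.

183.0 m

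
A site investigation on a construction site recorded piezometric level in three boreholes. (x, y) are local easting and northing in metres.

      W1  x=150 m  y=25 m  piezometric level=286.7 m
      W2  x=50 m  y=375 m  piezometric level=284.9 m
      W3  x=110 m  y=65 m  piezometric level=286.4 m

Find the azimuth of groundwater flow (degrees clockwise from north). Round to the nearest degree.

322°

Taking W1 as reference: W2−W1 = (-100, 350, -1.8); W3−W1 = (-40, 40, -0.3).
Solve a·Δx + b·Δy = Δh: det = (-100)·40 − (-40)·350 = 10000.
∂h/∂x = [(-1.8)·40 − (-0.3)·350] / 10000 = +0.003300
∂h/∂y = [(-100)·(-0.3) − (-40)·(-1.8)] / 10000 = -0.004200
Flow direction (−∇h) has components (-0.003300 E, +0.004200 N).
Azimuth = atan2(E, N) = atan2(-0.003300, +0.004200) = 321.8° ≈ 322°.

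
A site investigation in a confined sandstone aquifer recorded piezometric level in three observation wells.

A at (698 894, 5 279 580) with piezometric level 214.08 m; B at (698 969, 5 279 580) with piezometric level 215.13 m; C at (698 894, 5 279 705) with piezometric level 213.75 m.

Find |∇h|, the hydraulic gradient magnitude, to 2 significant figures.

∂h/∂x = (215.13 − 214.08) / (698969 − 698894) = +0.01400
∂h/∂y = (213.75 − 214.08) / (5279705 − 5279580) = -0.002640
|∇h| = √(0.01400² + -0.002640²) = 0.01425

0.014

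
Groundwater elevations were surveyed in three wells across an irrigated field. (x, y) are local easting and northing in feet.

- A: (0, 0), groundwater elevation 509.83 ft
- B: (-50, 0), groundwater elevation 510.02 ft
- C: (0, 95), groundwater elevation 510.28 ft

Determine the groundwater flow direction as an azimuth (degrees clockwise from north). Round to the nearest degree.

141°

∂h/∂x = (510.02 − 509.83) / (-50 − 0) = -0.003800
∂h/∂y = (510.28 − 509.83) / (95 − 0) = +0.004737
Flow direction (−∇h) has components (+0.003800 E, -0.004737 N).
Azimuth = atan2(E, N) = atan2(+0.003800, -0.004737) = 141.3° ≈ 141°.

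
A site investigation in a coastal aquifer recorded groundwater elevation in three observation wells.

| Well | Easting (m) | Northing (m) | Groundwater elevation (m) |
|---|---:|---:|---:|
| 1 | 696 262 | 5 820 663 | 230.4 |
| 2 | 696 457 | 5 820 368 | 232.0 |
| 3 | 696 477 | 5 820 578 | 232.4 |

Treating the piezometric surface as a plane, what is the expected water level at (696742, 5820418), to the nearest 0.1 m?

With h = a·x + b·y + c and 1 as origin, the differences give:
  195·a + (-295)·b = +1.6
  215·a + (-85)·b = +2.0
Eliminate b (×(-85) and ×(-295), subtract): 46850·a = 454.00 → a = ∂h/∂x = +0.009691
Back-substitute: b = ∂h/∂y = +0.0009819.
h(696742, 5820418) = 230.4 + (+0.009691)·(480) + (+0.0009819)·(-245) = 230.4 +4.651 -0.241 = 234.811 m.

234.8 m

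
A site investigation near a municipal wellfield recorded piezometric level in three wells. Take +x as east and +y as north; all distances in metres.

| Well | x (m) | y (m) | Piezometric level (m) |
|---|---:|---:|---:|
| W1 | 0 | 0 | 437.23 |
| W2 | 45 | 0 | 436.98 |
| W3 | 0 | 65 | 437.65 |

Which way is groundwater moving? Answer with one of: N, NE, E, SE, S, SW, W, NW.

∂h/∂x = (436.98 − 437.23) / (45 − 0) = -0.005556
∂h/∂y = (437.65 − 437.23) / (65 − 0) = +0.006462
Flow = −∇h = (+0.005556 east, -0.006462 north), which points southeast.

SE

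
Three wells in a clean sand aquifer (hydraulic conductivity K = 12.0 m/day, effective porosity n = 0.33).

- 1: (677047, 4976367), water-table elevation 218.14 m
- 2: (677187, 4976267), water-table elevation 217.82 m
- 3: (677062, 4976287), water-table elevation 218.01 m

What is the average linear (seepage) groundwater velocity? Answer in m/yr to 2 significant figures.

25 m/yr

Taking 1 as reference: 2−1 = (140, -100, -0.32); 3−1 = (15, -80, -0.13).
Determinant of the coordinate differences = 140·(-80) − 15·(-100) = -9700.
∂h/∂x = [(-0.32)·(-80) − (-0.13)·(-100)] / -9700 = -0.001299
∂h/∂y = [140·(-0.13) − 15·(-0.32)] / -9700 = +0.001381
|∇h| = √(-0.001299² + 0.001381²) = 0.001896
Seepage velocity v = K·i/n = 12.0 × 0.001896 / 0.33 = 0.06895 m/day = 25.18 m/yr.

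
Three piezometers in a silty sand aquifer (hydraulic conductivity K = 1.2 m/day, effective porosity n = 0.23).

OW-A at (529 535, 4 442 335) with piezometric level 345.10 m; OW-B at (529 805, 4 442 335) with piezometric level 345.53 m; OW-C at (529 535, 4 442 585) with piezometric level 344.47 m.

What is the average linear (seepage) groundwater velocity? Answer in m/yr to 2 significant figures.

∂h/∂x = (345.53 − 345.10) / (529805 − 529535) = +0.001593
∂h/∂y = (344.47 − 345.10) / (4442585 − 4442335) = -0.002520
|∇h| = √(0.001593² + -0.002520²) = 0.002981
Seepage velocity v = K·i/n = 1.2 × 0.002981 / 0.23 = 0.01555 m/day = 5.68 m/yr.

5.7 m/yr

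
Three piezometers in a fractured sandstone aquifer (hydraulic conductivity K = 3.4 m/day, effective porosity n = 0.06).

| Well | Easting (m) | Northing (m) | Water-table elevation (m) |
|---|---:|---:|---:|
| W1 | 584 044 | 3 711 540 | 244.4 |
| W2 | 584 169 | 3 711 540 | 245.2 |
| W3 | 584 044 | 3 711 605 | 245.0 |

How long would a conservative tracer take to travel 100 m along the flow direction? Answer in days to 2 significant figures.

∂h/∂x = (245.2 − 244.4) / (584169 − 584044) = +0.006400
∂h/∂y = (245.0 − 244.4) / (3711605 − 3711540) = +0.009231
|∇h| = √(0.006400² + 0.009231²) = 0.01123
Seepage velocity v = K·i/n = 3.4 × 0.01123 / 0.06 = 0.6364 m/day.
t = 100 / 0.6364 = 157.1 days.

160 days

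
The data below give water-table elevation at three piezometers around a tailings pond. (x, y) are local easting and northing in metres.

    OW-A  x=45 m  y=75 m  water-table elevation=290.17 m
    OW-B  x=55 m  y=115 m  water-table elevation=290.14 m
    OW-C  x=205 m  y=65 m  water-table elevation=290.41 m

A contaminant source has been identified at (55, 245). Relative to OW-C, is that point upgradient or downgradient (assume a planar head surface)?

Taking OW-A as reference: OW-B−OW-A = (10, 40, -0.03); OW-C−OW-A = (160, -10, +0.24).
Determinant of the coordinate differences = 10·(-10) − 160·40 = -6500.
∂h/∂x = [(-0.03)·(-10) − (+0.24)·40] / -6500 = +0.001431
∂h/∂y = [10·(+0.24) − 160·(-0.03)] / -6500 = -0.001108
Head at (55, 245) = 290.17 + (+0.001431)·(10) + (-0.001108)·(170) = 290.00 m.
That is lower than the 290.41 m at OW-C, so the point is downgradient.

downgradient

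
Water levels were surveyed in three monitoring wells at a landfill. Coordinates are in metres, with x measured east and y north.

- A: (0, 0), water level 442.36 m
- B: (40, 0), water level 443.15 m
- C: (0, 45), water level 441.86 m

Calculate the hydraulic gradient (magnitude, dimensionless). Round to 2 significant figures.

∂h/∂x = (443.15 − 442.36) / (40 − 0) = +0.01975
∂h/∂y = (441.86 − 442.36) / (45 − 0) = -0.01111
|∇h| = √(0.01975² + -0.01111²) = 0.02266

0.023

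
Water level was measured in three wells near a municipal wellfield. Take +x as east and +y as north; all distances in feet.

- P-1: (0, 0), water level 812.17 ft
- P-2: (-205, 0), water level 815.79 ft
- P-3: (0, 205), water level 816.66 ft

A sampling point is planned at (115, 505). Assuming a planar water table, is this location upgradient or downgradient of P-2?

∂h/∂x = (815.79 − 812.17) / (-205 − 0) = -0.01766
∂h/∂y = (816.66 − 812.17) / (205 − 0) = +0.02190
Head at (115, 505) = 812.17 + (-0.01766)·(115) + (+0.02190)·(505) = 821.20 ft.
That is higher than the 815.79 ft at P-2, so the point is upgradient.

upgradient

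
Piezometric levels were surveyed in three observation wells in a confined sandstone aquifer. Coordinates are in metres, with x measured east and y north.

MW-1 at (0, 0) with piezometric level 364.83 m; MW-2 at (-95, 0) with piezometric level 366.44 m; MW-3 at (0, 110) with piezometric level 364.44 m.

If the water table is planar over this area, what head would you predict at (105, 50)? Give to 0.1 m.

362.9 m

∂h/∂x = (366.44 − 364.83) / (-95 − 0) = -0.01695
∂h/∂y = (364.44 − 364.83) / (110 − 0) = -0.003545
h(105, 50) = 364.83 + (-0.01695)·(105) + (-0.003545)·(50) = 364.83 -1.779 -0.177 = 362.873 m.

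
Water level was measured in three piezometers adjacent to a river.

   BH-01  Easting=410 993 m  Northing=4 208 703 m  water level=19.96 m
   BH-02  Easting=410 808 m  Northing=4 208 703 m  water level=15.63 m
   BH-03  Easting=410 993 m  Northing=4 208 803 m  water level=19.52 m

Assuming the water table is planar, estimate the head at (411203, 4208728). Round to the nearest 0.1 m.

∂h/∂x = (15.63 − 19.96) / (410808 − 410993) = +0.02341
∂h/∂y = (19.52 − 19.96) / (4208803 − 4208703) = -0.004400
h(411203, 4208728) = 19.96 + (+0.02341)·(210) + (-0.004400)·(25) = 19.96 +4.915 -0.110 = 24.765 m.

24.8 m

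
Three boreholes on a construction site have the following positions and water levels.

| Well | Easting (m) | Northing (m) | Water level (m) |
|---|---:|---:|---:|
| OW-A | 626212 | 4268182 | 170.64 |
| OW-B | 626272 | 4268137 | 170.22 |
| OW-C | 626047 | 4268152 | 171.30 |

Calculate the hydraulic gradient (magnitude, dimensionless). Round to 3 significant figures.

With h = a·x + b·y + c and OW-A as origin, the differences give:
  60·a + (-45)·b = -0.42
  (-165)·a + (-30)·b = +0.66
Eliminate b (×(-30) and ×(-45), subtract): -9225·a = 42.300 → a = ∂h/∂x = -0.004585
Back-substitute: b = ∂h/∂y = +0.003220.
|∇h| = √(-0.004585² + 0.003220²) = 0.005603

0.00560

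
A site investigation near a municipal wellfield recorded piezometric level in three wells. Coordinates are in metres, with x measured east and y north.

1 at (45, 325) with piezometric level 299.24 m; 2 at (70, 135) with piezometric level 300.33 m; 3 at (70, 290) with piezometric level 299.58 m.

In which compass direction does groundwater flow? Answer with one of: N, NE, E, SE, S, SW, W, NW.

NW

With h = a·x + b·y + c and 1 as origin, the differences give:
  25·a + (-190)·b = +1.09
  25·a + (-35)·b = +0.34
Eliminate b (×(-35) and ×(-190), subtract): 3875·a = 26.450 → a = ∂h/∂x = +0.006826
Back-substitute: b = ∂h/∂y = -0.004839.
Flow = −∇h = (-0.006826 east, +0.004839 north), which points northwest.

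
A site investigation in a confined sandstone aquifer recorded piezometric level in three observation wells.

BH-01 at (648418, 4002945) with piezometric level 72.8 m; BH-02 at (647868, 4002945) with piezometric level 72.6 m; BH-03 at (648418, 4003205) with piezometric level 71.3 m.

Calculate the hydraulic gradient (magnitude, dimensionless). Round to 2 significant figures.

0.0058

∂h/∂x = (72.6 − 72.8) / (647868 − 648418) = +0.0003636
∂h/∂y = (71.3 − 72.8) / (4003205 − 4002945) = -0.005769
|∇h| = √(0.0003636² + -0.005769²) = 0.00578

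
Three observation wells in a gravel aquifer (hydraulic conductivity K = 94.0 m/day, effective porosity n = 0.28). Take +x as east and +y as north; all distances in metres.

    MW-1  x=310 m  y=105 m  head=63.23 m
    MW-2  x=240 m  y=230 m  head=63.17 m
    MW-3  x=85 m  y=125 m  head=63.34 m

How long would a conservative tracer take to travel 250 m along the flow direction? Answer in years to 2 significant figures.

Three-point gradient (reference MW-1): Δ to MW-2 = (-70, 125, -0.06), Δ to MW-3 = (-225, 20, +0.11).
∂h/∂x = -0.0005594, ∂h/∂y = -0.0007933 (det = 26725).
|∇h| = √(-0.0005594² + -0.0007933²) = 0.0009707
Seepage velocity v = K·i/n = 94.0 × 0.0009707 / 0.28 = 0.3259 m/day.
t = 250 / 0.3259 = 767.1 days = 2.1 years.

2.1 years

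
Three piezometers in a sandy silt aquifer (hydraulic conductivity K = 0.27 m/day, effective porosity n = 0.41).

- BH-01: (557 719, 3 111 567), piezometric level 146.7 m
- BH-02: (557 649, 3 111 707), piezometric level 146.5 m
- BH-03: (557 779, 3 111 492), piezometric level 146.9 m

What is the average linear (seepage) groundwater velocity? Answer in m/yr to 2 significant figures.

With h = a·x + b·y + c and BH-01 as origin, the differences give:
  (-70)·a + 140·b = -0.2
  60·a + (-75)·b = +0.2
Eliminate b (×(-75) and ×140, subtract): -3150·a = -13.00 → a = ∂h/∂x = +0.004127
Back-substitute: b = ∂h/∂y = +0.0006349.
|∇h| = √(0.004127² + 0.0006349²) = 0.004176
Seepage velocity v = K·i/n = 0.27 × 0.004176 / 0.41 = 0.00275 m/day = 1.004 m/yr.

1.0 m/yr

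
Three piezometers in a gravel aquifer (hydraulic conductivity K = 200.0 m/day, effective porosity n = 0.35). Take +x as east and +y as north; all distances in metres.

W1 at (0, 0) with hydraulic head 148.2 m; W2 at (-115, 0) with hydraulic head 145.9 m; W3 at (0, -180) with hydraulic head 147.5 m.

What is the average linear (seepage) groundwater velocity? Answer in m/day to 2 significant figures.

∂h/∂x = (145.9 − 148.2) / (-115 − 0) = +0.02000
∂h/∂y = (147.5 − 148.2) / (-180 − 0) = +0.003889
|∇h| = √(0.02000² + 0.003889²) = 0.02037
Seepage velocity v = K·i/n = 200.0 × 0.02037 / 0.35 = 11.64 m/day.

12 m/day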